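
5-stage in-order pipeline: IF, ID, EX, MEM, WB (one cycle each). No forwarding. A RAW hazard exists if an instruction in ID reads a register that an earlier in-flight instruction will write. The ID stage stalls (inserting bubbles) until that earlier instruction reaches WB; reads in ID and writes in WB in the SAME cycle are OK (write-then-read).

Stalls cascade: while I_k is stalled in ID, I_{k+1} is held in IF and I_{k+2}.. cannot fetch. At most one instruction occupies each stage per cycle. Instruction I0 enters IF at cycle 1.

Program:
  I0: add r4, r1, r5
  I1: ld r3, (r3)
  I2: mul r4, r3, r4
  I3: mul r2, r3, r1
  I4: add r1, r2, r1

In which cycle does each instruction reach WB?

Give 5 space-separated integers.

I0 add r4 <- r1,r5: IF@1 ID@2 stall=0 (-) EX@3 MEM@4 WB@5
I1 ld r3 <- r3: IF@2 ID@3 stall=0 (-) EX@4 MEM@5 WB@6
I2 mul r4 <- r3,r4: IF@3 ID@4 stall=2 (RAW on I1.r3 (WB@6)) EX@7 MEM@8 WB@9
I3 mul r2 <- r3,r1: IF@4 ID@7 stall=0 (-) EX@8 MEM@9 WB@10
I4 add r1 <- r2,r1: IF@7 ID@8 stall=2 (RAW on I3.r2 (WB@10)) EX@11 MEM@12 WB@13

Answer: 5 6 9 10 13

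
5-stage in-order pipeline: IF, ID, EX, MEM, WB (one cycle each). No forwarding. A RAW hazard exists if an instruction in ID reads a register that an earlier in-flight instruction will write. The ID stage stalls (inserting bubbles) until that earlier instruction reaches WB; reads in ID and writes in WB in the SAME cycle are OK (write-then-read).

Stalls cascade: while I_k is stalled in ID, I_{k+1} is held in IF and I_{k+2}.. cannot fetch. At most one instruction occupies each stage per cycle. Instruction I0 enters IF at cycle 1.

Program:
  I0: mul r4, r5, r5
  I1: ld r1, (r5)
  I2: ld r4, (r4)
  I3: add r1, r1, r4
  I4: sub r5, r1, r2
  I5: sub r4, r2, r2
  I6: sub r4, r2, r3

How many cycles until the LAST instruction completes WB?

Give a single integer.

Answer: 16

Derivation:
I0 mul r4 <- r5,r5: IF@1 ID@2 stall=0 (-) EX@3 MEM@4 WB@5
I1 ld r1 <- r5: IF@2 ID@3 stall=0 (-) EX@4 MEM@5 WB@6
I2 ld r4 <- r4: IF@3 ID@4 stall=1 (RAW on I0.r4 (WB@5)) EX@6 MEM@7 WB@8
I3 add r1 <- r1,r4: IF@4 ID@6 stall=2 (RAW on I2.r4 (WB@8)) EX@9 MEM@10 WB@11
I4 sub r5 <- r1,r2: IF@6 ID@9 stall=2 (RAW on I3.r1 (WB@11)) EX@12 MEM@13 WB@14
I5 sub r4 <- r2,r2: IF@9 ID@12 stall=0 (-) EX@13 MEM@14 WB@15
I6 sub r4 <- r2,r3: IF@12 ID@13 stall=0 (-) EX@14 MEM@15 WB@16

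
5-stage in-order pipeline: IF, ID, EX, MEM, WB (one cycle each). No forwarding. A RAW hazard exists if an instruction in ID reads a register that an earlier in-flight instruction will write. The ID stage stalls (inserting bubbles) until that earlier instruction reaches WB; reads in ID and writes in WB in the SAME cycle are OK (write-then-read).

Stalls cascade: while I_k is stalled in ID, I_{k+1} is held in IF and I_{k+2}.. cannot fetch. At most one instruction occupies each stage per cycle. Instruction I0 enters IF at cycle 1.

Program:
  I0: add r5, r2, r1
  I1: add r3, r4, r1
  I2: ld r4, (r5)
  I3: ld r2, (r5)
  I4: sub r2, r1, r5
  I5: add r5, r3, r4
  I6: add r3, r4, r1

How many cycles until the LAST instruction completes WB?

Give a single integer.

I0 add r5 <- r2,r1: IF@1 ID@2 stall=0 (-) EX@3 MEM@4 WB@5
I1 add r3 <- r4,r1: IF@2 ID@3 stall=0 (-) EX@4 MEM@5 WB@6
I2 ld r4 <- r5: IF@3 ID@4 stall=1 (RAW on I0.r5 (WB@5)) EX@6 MEM@7 WB@8
I3 ld r2 <- r5: IF@4 ID@6 stall=0 (-) EX@7 MEM@8 WB@9
I4 sub r2 <- r1,r5: IF@6 ID@7 stall=0 (-) EX@8 MEM@9 WB@10
I5 add r5 <- r3,r4: IF@7 ID@8 stall=0 (-) EX@9 MEM@10 WB@11
I6 add r3 <- r4,r1: IF@8 ID@9 stall=0 (-) EX@10 MEM@11 WB@12

Answer: 12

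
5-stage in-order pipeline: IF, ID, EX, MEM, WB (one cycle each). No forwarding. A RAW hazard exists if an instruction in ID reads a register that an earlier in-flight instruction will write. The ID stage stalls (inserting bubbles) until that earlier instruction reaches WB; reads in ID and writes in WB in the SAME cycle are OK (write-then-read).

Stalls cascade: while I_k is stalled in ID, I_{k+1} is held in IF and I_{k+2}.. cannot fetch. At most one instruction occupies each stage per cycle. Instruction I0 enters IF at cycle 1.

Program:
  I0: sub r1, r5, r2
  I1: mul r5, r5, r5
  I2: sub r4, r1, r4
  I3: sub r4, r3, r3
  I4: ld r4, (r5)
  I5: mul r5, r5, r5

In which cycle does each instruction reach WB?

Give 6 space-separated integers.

Answer: 5 6 8 9 10 11

Derivation:
I0 sub r1 <- r5,r2: IF@1 ID@2 stall=0 (-) EX@3 MEM@4 WB@5
I1 mul r5 <- r5,r5: IF@2 ID@3 stall=0 (-) EX@4 MEM@5 WB@6
I2 sub r4 <- r1,r4: IF@3 ID@4 stall=1 (RAW on I0.r1 (WB@5)) EX@6 MEM@7 WB@8
I3 sub r4 <- r3,r3: IF@4 ID@6 stall=0 (-) EX@7 MEM@8 WB@9
I4 ld r4 <- r5: IF@6 ID@7 stall=0 (-) EX@8 MEM@9 WB@10
I5 mul r5 <- r5,r5: IF@7 ID@8 stall=0 (-) EX@9 MEM@10 WB@11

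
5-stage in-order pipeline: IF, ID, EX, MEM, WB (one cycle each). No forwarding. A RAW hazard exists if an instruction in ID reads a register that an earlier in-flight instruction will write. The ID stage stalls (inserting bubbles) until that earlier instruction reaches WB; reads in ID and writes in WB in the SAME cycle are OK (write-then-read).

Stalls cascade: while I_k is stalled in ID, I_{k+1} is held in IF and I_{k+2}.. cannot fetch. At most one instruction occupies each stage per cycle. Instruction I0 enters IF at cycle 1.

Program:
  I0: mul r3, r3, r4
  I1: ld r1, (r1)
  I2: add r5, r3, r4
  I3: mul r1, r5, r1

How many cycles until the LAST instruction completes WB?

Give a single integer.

Answer: 11

Derivation:
I0 mul r3 <- r3,r4: IF@1 ID@2 stall=0 (-) EX@3 MEM@4 WB@5
I1 ld r1 <- r1: IF@2 ID@3 stall=0 (-) EX@4 MEM@5 WB@6
I2 add r5 <- r3,r4: IF@3 ID@4 stall=1 (RAW on I0.r3 (WB@5)) EX@6 MEM@7 WB@8
I3 mul r1 <- r5,r1: IF@4 ID@6 stall=2 (RAW on I2.r5 (WB@8)) EX@9 MEM@10 WB@11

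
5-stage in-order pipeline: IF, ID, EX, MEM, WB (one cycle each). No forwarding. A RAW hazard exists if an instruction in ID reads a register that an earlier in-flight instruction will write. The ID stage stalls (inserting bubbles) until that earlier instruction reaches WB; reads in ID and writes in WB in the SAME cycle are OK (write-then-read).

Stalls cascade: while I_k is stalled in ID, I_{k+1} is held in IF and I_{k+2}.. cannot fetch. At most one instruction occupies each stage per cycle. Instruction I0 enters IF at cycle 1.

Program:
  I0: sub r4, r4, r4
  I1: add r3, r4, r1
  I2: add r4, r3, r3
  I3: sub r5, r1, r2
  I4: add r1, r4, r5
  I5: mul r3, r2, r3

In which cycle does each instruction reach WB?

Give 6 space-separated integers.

I0 sub r4 <- r4,r4: IF@1 ID@2 stall=0 (-) EX@3 MEM@4 WB@5
I1 add r3 <- r4,r1: IF@2 ID@3 stall=2 (RAW on I0.r4 (WB@5)) EX@6 MEM@7 WB@8
I2 add r4 <- r3,r3: IF@3 ID@6 stall=2 (RAW on I1.r3 (WB@8)) EX@9 MEM@10 WB@11
I3 sub r5 <- r1,r2: IF@6 ID@9 stall=0 (-) EX@10 MEM@11 WB@12
I4 add r1 <- r4,r5: IF@9 ID@10 stall=2 (RAW on I3.r5 (WB@12)) EX@13 MEM@14 WB@15
I5 mul r3 <- r2,r3: IF@10 ID@13 stall=0 (-) EX@14 MEM@15 WB@16

Answer: 5 8 11 12 15 16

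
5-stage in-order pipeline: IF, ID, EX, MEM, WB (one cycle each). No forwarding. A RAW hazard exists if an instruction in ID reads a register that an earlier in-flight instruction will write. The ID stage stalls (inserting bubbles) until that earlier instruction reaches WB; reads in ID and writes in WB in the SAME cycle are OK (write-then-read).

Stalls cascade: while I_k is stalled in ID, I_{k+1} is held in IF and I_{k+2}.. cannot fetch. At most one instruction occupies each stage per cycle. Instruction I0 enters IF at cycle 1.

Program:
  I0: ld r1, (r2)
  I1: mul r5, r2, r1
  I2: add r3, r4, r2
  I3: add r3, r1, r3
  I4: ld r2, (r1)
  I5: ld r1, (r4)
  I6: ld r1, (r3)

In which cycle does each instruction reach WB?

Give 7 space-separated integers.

I0 ld r1 <- r2: IF@1 ID@2 stall=0 (-) EX@3 MEM@4 WB@5
I1 mul r5 <- r2,r1: IF@2 ID@3 stall=2 (RAW on I0.r1 (WB@5)) EX@6 MEM@7 WB@8
I2 add r3 <- r4,r2: IF@3 ID@6 stall=0 (-) EX@7 MEM@8 WB@9
I3 add r3 <- r1,r3: IF@6 ID@7 stall=2 (RAW on I2.r3 (WB@9)) EX@10 MEM@11 WB@12
I4 ld r2 <- r1: IF@7 ID@10 stall=0 (-) EX@11 MEM@12 WB@13
I5 ld r1 <- r4: IF@10 ID@11 stall=0 (-) EX@12 MEM@13 WB@14
I6 ld r1 <- r3: IF@11 ID@12 stall=0 (-) EX@13 MEM@14 WB@15

Answer: 5 8 9 12 13 14 15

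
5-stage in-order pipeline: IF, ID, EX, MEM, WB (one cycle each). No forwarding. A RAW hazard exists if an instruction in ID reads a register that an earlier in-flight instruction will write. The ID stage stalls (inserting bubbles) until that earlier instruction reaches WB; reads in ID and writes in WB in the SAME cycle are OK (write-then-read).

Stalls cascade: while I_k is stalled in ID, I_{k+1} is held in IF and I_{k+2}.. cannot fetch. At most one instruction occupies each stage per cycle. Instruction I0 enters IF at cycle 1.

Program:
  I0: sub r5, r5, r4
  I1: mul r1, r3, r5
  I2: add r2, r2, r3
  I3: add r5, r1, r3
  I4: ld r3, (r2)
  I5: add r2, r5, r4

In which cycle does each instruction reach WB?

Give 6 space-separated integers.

Answer: 5 8 9 11 12 14

Derivation:
I0 sub r5 <- r5,r4: IF@1 ID@2 stall=0 (-) EX@3 MEM@4 WB@5
I1 mul r1 <- r3,r5: IF@2 ID@3 stall=2 (RAW on I0.r5 (WB@5)) EX@6 MEM@7 WB@8
I2 add r2 <- r2,r3: IF@3 ID@6 stall=0 (-) EX@7 MEM@8 WB@9
I3 add r5 <- r1,r3: IF@6 ID@7 stall=1 (RAW on I1.r1 (WB@8)) EX@9 MEM@10 WB@11
I4 ld r3 <- r2: IF@7 ID@9 stall=0 (-) EX@10 MEM@11 WB@12
I5 add r2 <- r5,r4: IF@9 ID@10 stall=1 (RAW on I3.r5 (WB@11)) EX@12 MEM@13 WB@14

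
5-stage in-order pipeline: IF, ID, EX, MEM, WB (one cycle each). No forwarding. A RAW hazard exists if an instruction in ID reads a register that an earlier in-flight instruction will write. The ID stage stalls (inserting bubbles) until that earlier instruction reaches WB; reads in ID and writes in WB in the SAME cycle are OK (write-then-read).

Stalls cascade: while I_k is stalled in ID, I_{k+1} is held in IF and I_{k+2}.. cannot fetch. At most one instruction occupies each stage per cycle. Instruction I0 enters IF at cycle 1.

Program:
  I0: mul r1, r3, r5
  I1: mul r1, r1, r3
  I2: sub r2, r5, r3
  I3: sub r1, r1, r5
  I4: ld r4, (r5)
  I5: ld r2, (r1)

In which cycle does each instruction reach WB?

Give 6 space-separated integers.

Answer: 5 8 9 11 12 14

Derivation:
I0 mul r1 <- r3,r5: IF@1 ID@2 stall=0 (-) EX@3 MEM@4 WB@5
I1 mul r1 <- r1,r3: IF@2 ID@3 stall=2 (RAW on I0.r1 (WB@5)) EX@6 MEM@7 WB@8
I2 sub r2 <- r5,r3: IF@3 ID@6 stall=0 (-) EX@7 MEM@8 WB@9
I3 sub r1 <- r1,r5: IF@6 ID@7 stall=1 (RAW on I1.r1 (WB@8)) EX@9 MEM@10 WB@11
I4 ld r4 <- r5: IF@7 ID@9 stall=0 (-) EX@10 MEM@11 WB@12
I5 ld r2 <- r1: IF@9 ID@10 stall=1 (RAW on I3.r1 (WB@11)) EX@12 MEM@13 WB@14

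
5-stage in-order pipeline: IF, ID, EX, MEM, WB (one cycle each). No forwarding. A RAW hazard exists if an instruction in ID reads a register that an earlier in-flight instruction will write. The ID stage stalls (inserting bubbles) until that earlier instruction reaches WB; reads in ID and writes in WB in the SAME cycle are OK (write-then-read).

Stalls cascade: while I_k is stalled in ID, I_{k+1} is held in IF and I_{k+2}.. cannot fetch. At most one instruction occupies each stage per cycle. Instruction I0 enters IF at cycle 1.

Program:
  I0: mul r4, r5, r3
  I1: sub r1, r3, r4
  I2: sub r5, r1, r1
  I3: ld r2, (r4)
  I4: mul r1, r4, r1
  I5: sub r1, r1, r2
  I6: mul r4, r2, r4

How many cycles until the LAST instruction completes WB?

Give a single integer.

I0 mul r4 <- r5,r3: IF@1 ID@2 stall=0 (-) EX@3 MEM@4 WB@5
I1 sub r1 <- r3,r4: IF@2 ID@3 stall=2 (RAW on I0.r4 (WB@5)) EX@6 MEM@7 WB@8
I2 sub r5 <- r1,r1: IF@3 ID@6 stall=2 (RAW on I1.r1 (WB@8)) EX@9 MEM@10 WB@11
I3 ld r2 <- r4: IF@6 ID@9 stall=0 (-) EX@10 MEM@11 WB@12
I4 mul r1 <- r4,r1: IF@9 ID@10 stall=0 (-) EX@11 MEM@12 WB@13
I5 sub r1 <- r1,r2: IF@10 ID@11 stall=2 (RAW on I4.r1 (WB@13)) EX@14 MEM@15 WB@16
I6 mul r4 <- r2,r4: IF@11 ID@14 stall=0 (-) EX@15 MEM@16 WB@17

Answer: 17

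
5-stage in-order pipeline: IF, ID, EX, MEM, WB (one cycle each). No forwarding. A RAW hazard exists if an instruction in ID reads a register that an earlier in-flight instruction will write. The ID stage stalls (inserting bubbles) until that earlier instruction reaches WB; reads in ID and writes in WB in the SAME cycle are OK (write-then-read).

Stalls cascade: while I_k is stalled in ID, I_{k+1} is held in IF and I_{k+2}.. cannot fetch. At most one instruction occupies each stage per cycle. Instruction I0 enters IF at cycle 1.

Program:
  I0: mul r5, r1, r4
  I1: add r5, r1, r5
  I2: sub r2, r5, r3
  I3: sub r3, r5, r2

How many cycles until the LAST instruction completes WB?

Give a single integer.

Answer: 14

Derivation:
I0 mul r5 <- r1,r4: IF@1 ID@2 stall=0 (-) EX@3 MEM@4 WB@5
I1 add r5 <- r1,r5: IF@2 ID@3 stall=2 (RAW on I0.r5 (WB@5)) EX@6 MEM@7 WB@8
I2 sub r2 <- r5,r3: IF@3 ID@6 stall=2 (RAW on I1.r5 (WB@8)) EX@9 MEM@10 WB@11
I3 sub r3 <- r5,r2: IF@6 ID@9 stall=2 (RAW on I2.r2 (WB@11)) EX@12 MEM@13 WB@14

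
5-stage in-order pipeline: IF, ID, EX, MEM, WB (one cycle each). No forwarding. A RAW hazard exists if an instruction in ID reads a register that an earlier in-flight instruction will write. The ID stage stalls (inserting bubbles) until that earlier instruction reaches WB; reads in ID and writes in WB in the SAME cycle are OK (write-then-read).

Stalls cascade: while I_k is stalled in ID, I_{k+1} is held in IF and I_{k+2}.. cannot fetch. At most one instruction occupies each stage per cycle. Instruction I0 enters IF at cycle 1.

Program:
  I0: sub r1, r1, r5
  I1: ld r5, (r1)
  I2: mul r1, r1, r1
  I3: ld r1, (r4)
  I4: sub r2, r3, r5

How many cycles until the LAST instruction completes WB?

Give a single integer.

Answer: 11

Derivation:
I0 sub r1 <- r1,r5: IF@1 ID@2 stall=0 (-) EX@3 MEM@4 WB@5
I1 ld r5 <- r1: IF@2 ID@3 stall=2 (RAW on I0.r1 (WB@5)) EX@6 MEM@7 WB@8
I2 mul r1 <- r1,r1: IF@3 ID@6 stall=0 (-) EX@7 MEM@8 WB@9
I3 ld r1 <- r4: IF@6 ID@7 stall=0 (-) EX@8 MEM@9 WB@10
I4 sub r2 <- r3,r5: IF@7 ID@8 stall=0 (-) EX@9 MEM@10 WB@11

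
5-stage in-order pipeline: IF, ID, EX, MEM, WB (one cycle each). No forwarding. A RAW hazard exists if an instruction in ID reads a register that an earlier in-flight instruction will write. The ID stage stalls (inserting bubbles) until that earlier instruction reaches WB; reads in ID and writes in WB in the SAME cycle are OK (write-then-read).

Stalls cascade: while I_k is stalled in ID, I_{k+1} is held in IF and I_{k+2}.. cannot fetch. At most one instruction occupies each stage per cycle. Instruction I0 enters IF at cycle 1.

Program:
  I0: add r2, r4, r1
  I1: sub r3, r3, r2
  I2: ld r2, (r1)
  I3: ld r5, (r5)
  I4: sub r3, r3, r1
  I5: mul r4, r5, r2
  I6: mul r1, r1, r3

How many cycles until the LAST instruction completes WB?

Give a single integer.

Answer: 14

Derivation:
I0 add r2 <- r4,r1: IF@1 ID@2 stall=0 (-) EX@3 MEM@4 WB@5
I1 sub r3 <- r3,r2: IF@2 ID@3 stall=2 (RAW on I0.r2 (WB@5)) EX@6 MEM@7 WB@8
I2 ld r2 <- r1: IF@3 ID@6 stall=0 (-) EX@7 MEM@8 WB@9
I3 ld r5 <- r5: IF@6 ID@7 stall=0 (-) EX@8 MEM@9 WB@10
I4 sub r3 <- r3,r1: IF@7 ID@8 stall=0 (-) EX@9 MEM@10 WB@11
I5 mul r4 <- r5,r2: IF@8 ID@9 stall=1 (RAW on I3.r5 (WB@10)) EX@11 MEM@12 WB@13
I6 mul r1 <- r1,r3: IF@9 ID@11 stall=0 (-) EX@12 MEM@13 WB@14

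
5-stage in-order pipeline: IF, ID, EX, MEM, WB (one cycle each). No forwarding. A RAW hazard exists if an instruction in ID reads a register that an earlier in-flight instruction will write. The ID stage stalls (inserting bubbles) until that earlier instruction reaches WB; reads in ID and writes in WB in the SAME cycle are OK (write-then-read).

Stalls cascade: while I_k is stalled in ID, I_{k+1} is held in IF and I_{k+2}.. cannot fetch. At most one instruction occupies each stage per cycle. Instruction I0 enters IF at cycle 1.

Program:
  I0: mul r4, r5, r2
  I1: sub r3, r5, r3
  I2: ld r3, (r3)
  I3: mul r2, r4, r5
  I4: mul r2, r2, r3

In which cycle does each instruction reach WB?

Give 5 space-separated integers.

Answer: 5 6 9 10 13

Derivation:
I0 mul r4 <- r5,r2: IF@1 ID@2 stall=0 (-) EX@3 MEM@4 WB@5
I1 sub r3 <- r5,r3: IF@2 ID@3 stall=0 (-) EX@4 MEM@5 WB@6
I2 ld r3 <- r3: IF@3 ID@4 stall=2 (RAW on I1.r3 (WB@6)) EX@7 MEM@8 WB@9
I3 mul r2 <- r4,r5: IF@4 ID@7 stall=0 (-) EX@8 MEM@9 WB@10
I4 mul r2 <- r2,r3: IF@7 ID@8 stall=2 (RAW on I3.r2 (WB@10)) EX@11 MEM@12 WB@13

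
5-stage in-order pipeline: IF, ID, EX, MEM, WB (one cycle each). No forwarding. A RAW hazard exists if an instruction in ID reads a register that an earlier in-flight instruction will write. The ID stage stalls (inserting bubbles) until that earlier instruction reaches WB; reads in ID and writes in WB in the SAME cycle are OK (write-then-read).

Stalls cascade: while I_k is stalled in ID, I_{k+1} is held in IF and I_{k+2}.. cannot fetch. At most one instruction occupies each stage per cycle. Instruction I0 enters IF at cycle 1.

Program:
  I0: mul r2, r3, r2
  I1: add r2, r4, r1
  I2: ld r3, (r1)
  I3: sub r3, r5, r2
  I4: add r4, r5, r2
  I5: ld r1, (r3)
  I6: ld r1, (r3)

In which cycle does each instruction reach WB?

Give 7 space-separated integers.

Answer: 5 6 7 9 10 12 13

Derivation:
I0 mul r2 <- r3,r2: IF@1 ID@2 stall=0 (-) EX@3 MEM@4 WB@5
I1 add r2 <- r4,r1: IF@2 ID@3 stall=0 (-) EX@4 MEM@5 WB@6
I2 ld r3 <- r1: IF@3 ID@4 stall=0 (-) EX@5 MEM@6 WB@7
I3 sub r3 <- r5,r2: IF@4 ID@5 stall=1 (RAW on I1.r2 (WB@6)) EX@7 MEM@8 WB@9
I4 add r4 <- r5,r2: IF@5 ID@7 stall=0 (-) EX@8 MEM@9 WB@10
I5 ld r1 <- r3: IF@7 ID@8 stall=1 (RAW on I3.r3 (WB@9)) EX@10 MEM@11 WB@12
I6 ld r1 <- r3: IF@8 ID@10 stall=0 (-) EX@11 MEM@12 WB@13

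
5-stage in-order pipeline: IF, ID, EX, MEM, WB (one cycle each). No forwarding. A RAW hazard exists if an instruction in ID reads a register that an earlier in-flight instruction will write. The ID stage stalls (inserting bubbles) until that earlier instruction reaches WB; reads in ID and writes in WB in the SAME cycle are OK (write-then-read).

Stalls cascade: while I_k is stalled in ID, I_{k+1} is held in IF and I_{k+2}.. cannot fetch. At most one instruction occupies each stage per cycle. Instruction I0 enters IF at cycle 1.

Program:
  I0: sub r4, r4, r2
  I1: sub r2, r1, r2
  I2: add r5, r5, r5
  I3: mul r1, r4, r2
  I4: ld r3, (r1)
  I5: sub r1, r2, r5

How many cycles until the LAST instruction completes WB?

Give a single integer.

Answer: 13

Derivation:
I0 sub r4 <- r4,r2: IF@1 ID@2 stall=0 (-) EX@3 MEM@4 WB@5
I1 sub r2 <- r1,r2: IF@2 ID@3 stall=0 (-) EX@4 MEM@5 WB@6
I2 add r5 <- r5,r5: IF@3 ID@4 stall=0 (-) EX@5 MEM@6 WB@7
I3 mul r1 <- r4,r2: IF@4 ID@5 stall=1 (RAW on I1.r2 (WB@6)) EX@7 MEM@8 WB@9
I4 ld r3 <- r1: IF@5 ID@7 stall=2 (RAW on I3.r1 (WB@9)) EX@10 MEM@11 WB@12
I5 sub r1 <- r2,r5: IF@7 ID@10 stall=0 (-) EX@11 MEM@12 WB@13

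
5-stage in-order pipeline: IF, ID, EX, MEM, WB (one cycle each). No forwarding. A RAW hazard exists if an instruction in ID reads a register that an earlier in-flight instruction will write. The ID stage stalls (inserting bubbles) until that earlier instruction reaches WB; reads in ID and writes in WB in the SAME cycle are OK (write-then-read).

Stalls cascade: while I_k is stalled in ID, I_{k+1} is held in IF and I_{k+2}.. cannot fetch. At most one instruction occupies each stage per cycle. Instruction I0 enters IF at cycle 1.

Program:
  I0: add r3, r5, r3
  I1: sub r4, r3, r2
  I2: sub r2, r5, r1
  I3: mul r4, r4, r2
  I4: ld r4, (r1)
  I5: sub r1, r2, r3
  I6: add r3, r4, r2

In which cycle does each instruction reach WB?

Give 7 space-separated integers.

Answer: 5 8 9 12 13 14 16

Derivation:
I0 add r3 <- r5,r3: IF@1 ID@2 stall=0 (-) EX@3 MEM@4 WB@5
I1 sub r4 <- r3,r2: IF@2 ID@3 stall=2 (RAW on I0.r3 (WB@5)) EX@6 MEM@7 WB@8
I2 sub r2 <- r5,r1: IF@3 ID@6 stall=0 (-) EX@7 MEM@8 WB@9
I3 mul r4 <- r4,r2: IF@6 ID@7 stall=2 (RAW on I2.r2 (WB@9)) EX@10 MEM@11 WB@12
I4 ld r4 <- r1: IF@7 ID@10 stall=0 (-) EX@11 MEM@12 WB@13
I5 sub r1 <- r2,r3: IF@10 ID@11 stall=0 (-) EX@12 MEM@13 WB@14
I6 add r3 <- r4,r2: IF@11 ID@12 stall=1 (RAW on I4.r4 (WB@13)) EX@14 MEM@15 WB@16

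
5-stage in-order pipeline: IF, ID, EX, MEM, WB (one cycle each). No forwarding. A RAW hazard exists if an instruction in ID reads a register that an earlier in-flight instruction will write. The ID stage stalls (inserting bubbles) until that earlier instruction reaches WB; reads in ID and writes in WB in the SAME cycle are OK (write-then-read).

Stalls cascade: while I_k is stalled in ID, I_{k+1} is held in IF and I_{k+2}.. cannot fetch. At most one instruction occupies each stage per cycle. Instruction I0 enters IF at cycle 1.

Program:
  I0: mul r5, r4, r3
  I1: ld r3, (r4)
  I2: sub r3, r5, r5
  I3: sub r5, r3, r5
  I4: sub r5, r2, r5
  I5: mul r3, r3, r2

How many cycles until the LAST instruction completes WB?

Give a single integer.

Answer: 15

Derivation:
I0 mul r5 <- r4,r3: IF@1 ID@2 stall=0 (-) EX@3 MEM@4 WB@5
I1 ld r3 <- r4: IF@2 ID@3 stall=0 (-) EX@4 MEM@5 WB@6
I2 sub r3 <- r5,r5: IF@3 ID@4 stall=1 (RAW on I0.r5 (WB@5)) EX@6 MEM@7 WB@8
I3 sub r5 <- r3,r5: IF@4 ID@6 stall=2 (RAW on I2.r3 (WB@8)) EX@9 MEM@10 WB@11
I4 sub r5 <- r2,r5: IF@6 ID@9 stall=2 (RAW on I3.r5 (WB@11)) EX@12 MEM@13 WB@14
I5 mul r3 <- r3,r2: IF@9 ID@12 stall=0 (-) EX@13 MEM@14 WB@15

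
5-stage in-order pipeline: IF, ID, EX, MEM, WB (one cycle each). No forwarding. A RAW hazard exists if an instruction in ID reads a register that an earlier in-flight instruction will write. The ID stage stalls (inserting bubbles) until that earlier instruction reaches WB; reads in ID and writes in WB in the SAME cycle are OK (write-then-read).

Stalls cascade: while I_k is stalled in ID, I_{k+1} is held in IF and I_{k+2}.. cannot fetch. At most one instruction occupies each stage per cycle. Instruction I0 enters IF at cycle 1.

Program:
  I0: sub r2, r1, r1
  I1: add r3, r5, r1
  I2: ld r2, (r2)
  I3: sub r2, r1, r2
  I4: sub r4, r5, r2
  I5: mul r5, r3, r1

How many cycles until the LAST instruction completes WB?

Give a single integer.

Answer: 15

Derivation:
I0 sub r2 <- r1,r1: IF@1 ID@2 stall=0 (-) EX@3 MEM@4 WB@5
I1 add r3 <- r5,r1: IF@2 ID@3 stall=0 (-) EX@4 MEM@5 WB@6
I2 ld r2 <- r2: IF@3 ID@4 stall=1 (RAW on I0.r2 (WB@5)) EX@6 MEM@7 WB@8
I3 sub r2 <- r1,r2: IF@4 ID@6 stall=2 (RAW on I2.r2 (WB@8)) EX@9 MEM@10 WB@11
I4 sub r4 <- r5,r2: IF@6 ID@9 stall=2 (RAW on I3.r2 (WB@11)) EX@12 MEM@13 WB@14
I5 mul r5 <- r3,r1: IF@9 ID@12 stall=0 (-) EX@13 MEM@14 WB@15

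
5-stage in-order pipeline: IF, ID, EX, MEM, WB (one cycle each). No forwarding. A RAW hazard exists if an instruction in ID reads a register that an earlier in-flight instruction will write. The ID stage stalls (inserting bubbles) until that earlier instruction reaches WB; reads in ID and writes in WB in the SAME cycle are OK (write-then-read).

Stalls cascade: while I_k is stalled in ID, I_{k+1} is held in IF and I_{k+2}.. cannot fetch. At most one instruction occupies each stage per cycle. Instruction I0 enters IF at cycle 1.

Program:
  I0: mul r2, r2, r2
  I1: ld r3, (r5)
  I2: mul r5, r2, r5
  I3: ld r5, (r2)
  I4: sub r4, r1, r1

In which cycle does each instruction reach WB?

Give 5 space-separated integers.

I0 mul r2 <- r2,r2: IF@1 ID@2 stall=0 (-) EX@3 MEM@4 WB@5
I1 ld r3 <- r5: IF@2 ID@3 stall=0 (-) EX@4 MEM@5 WB@6
I2 mul r5 <- r2,r5: IF@3 ID@4 stall=1 (RAW on I0.r2 (WB@5)) EX@6 MEM@7 WB@8
I3 ld r5 <- r2: IF@4 ID@6 stall=0 (-) EX@7 MEM@8 WB@9
I4 sub r4 <- r1,r1: IF@6 ID@7 stall=0 (-) EX@8 MEM@9 WB@10

Answer: 5 6 8 9 10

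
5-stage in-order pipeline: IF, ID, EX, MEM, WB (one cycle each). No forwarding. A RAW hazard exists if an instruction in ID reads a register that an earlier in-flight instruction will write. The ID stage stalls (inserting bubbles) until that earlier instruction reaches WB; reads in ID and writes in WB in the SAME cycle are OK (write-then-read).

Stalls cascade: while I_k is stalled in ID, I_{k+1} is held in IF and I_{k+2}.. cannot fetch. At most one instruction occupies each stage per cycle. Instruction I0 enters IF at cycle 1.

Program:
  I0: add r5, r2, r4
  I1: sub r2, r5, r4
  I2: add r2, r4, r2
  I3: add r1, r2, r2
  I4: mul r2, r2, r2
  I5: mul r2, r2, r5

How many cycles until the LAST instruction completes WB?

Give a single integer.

I0 add r5 <- r2,r4: IF@1 ID@2 stall=0 (-) EX@3 MEM@4 WB@5
I1 sub r2 <- r5,r4: IF@2 ID@3 stall=2 (RAW on I0.r5 (WB@5)) EX@6 MEM@7 WB@8
I2 add r2 <- r4,r2: IF@3 ID@6 stall=2 (RAW on I1.r2 (WB@8)) EX@9 MEM@10 WB@11
I3 add r1 <- r2,r2: IF@6 ID@9 stall=2 (RAW on I2.r2 (WB@11)) EX@12 MEM@13 WB@14
I4 mul r2 <- r2,r2: IF@9 ID@12 stall=0 (-) EX@13 MEM@14 WB@15
I5 mul r2 <- r2,r5: IF@12 ID@13 stall=2 (RAW on I4.r2 (WB@15)) EX@16 MEM@17 WB@18

Answer: 18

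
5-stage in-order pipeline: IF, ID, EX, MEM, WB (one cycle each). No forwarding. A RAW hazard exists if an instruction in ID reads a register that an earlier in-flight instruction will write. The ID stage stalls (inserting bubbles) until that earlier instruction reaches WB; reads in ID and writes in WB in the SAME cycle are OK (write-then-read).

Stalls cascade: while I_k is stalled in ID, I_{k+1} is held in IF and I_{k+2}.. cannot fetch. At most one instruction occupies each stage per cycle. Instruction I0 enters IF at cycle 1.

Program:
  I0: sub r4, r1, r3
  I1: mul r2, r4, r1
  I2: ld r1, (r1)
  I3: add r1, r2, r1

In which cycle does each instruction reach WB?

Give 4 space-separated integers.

Answer: 5 8 9 12

Derivation:
I0 sub r4 <- r1,r3: IF@1 ID@2 stall=0 (-) EX@3 MEM@4 WB@5
I1 mul r2 <- r4,r1: IF@2 ID@3 stall=2 (RAW on I0.r4 (WB@5)) EX@6 MEM@7 WB@8
I2 ld r1 <- r1: IF@3 ID@6 stall=0 (-) EX@7 MEM@8 WB@9
I3 add r1 <- r2,r1: IF@6 ID@7 stall=2 (RAW on I2.r1 (WB@9)) EX@10 MEM@11 WB@12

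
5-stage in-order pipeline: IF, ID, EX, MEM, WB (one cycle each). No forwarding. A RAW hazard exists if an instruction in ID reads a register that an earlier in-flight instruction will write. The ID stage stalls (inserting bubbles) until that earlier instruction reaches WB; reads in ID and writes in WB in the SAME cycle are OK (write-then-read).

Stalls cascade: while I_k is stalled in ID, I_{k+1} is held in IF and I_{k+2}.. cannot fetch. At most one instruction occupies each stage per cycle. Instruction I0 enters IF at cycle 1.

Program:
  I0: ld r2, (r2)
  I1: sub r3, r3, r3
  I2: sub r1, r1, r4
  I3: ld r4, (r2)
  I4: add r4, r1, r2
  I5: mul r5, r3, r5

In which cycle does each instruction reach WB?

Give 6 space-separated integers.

Answer: 5 6 7 8 10 11

Derivation:
I0 ld r2 <- r2: IF@1 ID@2 stall=0 (-) EX@3 MEM@4 WB@5
I1 sub r3 <- r3,r3: IF@2 ID@3 stall=0 (-) EX@4 MEM@5 WB@6
I2 sub r1 <- r1,r4: IF@3 ID@4 stall=0 (-) EX@5 MEM@6 WB@7
I3 ld r4 <- r2: IF@4 ID@5 stall=0 (-) EX@6 MEM@7 WB@8
I4 add r4 <- r1,r2: IF@5 ID@6 stall=1 (RAW on I2.r1 (WB@7)) EX@8 MEM@9 WB@10
I5 mul r5 <- r3,r5: IF@6 ID@8 stall=0 (-) EX@9 MEM@10 WB@11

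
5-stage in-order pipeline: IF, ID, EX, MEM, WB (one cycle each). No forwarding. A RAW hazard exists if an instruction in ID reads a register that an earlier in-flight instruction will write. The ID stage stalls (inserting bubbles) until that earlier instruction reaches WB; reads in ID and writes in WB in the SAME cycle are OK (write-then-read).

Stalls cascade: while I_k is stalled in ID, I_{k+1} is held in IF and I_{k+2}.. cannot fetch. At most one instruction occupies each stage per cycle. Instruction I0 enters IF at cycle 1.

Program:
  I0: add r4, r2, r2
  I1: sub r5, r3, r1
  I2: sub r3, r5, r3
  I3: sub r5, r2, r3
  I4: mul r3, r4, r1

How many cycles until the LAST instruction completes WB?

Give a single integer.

Answer: 13

Derivation:
I0 add r4 <- r2,r2: IF@1 ID@2 stall=0 (-) EX@3 MEM@4 WB@5
I1 sub r5 <- r3,r1: IF@2 ID@3 stall=0 (-) EX@4 MEM@5 WB@6
I2 sub r3 <- r5,r3: IF@3 ID@4 stall=2 (RAW on I1.r5 (WB@6)) EX@7 MEM@8 WB@9
I3 sub r5 <- r2,r3: IF@4 ID@7 stall=2 (RAW on I2.r3 (WB@9)) EX@10 MEM@11 WB@12
I4 mul r3 <- r4,r1: IF@7 ID@10 stall=0 (-) EX@11 MEM@12 WB@13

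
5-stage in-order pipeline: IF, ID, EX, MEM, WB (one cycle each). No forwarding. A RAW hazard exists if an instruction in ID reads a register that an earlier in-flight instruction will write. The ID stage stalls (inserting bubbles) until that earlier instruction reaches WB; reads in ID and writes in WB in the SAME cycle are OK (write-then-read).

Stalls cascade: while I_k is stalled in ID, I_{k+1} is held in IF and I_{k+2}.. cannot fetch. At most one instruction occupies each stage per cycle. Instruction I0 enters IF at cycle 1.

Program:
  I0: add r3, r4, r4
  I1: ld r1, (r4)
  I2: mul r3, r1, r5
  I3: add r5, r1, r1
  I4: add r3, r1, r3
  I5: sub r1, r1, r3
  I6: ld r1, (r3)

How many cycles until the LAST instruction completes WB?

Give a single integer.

Answer: 16

Derivation:
I0 add r3 <- r4,r4: IF@1 ID@2 stall=0 (-) EX@3 MEM@4 WB@5
I1 ld r1 <- r4: IF@2 ID@3 stall=0 (-) EX@4 MEM@5 WB@6
I2 mul r3 <- r1,r5: IF@3 ID@4 stall=2 (RAW on I1.r1 (WB@6)) EX@7 MEM@8 WB@9
I3 add r5 <- r1,r1: IF@4 ID@7 stall=0 (-) EX@8 MEM@9 WB@10
I4 add r3 <- r1,r3: IF@7 ID@8 stall=1 (RAW on I2.r3 (WB@9)) EX@10 MEM@11 WB@12
I5 sub r1 <- r1,r3: IF@8 ID@10 stall=2 (RAW on I4.r3 (WB@12)) EX@13 MEM@14 WB@15
I6 ld r1 <- r3: IF@10 ID@13 stall=0 (-) EX@14 MEM@15 WB@16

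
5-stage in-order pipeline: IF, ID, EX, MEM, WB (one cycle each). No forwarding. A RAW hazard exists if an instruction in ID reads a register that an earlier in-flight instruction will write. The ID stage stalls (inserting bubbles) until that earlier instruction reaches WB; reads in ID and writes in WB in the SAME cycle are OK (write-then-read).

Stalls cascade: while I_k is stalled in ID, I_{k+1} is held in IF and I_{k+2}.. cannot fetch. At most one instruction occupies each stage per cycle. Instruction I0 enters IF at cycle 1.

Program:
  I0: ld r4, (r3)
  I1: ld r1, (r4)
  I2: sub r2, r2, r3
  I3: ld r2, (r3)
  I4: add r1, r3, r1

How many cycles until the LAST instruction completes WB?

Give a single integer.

Answer: 11

Derivation:
I0 ld r4 <- r3: IF@1 ID@2 stall=0 (-) EX@3 MEM@4 WB@5
I1 ld r1 <- r4: IF@2 ID@3 stall=2 (RAW on I0.r4 (WB@5)) EX@6 MEM@7 WB@8
I2 sub r2 <- r2,r3: IF@3 ID@6 stall=0 (-) EX@7 MEM@8 WB@9
I3 ld r2 <- r3: IF@6 ID@7 stall=0 (-) EX@8 MEM@9 WB@10
I4 add r1 <- r3,r1: IF@7 ID@8 stall=0 (-) EX@9 MEM@10 WB@11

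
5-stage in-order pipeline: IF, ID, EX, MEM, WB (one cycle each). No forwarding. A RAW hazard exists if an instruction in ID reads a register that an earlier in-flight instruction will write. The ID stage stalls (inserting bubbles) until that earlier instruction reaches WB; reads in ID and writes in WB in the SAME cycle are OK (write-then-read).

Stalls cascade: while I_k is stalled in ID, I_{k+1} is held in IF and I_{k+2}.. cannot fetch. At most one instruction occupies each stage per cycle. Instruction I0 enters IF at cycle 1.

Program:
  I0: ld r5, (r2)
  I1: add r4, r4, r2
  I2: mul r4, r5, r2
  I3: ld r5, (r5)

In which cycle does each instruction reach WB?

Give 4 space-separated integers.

Answer: 5 6 8 9

Derivation:
I0 ld r5 <- r2: IF@1 ID@2 stall=0 (-) EX@3 MEM@4 WB@5
I1 add r4 <- r4,r2: IF@2 ID@3 stall=0 (-) EX@4 MEM@5 WB@6
I2 mul r4 <- r5,r2: IF@3 ID@4 stall=1 (RAW on I0.r5 (WB@5)) EX@6 MEM@7 WB@8
I3 ld r5 <- r5: IF@4 ID@6 stall=0 (-) EX@7 MEM@8 WB@9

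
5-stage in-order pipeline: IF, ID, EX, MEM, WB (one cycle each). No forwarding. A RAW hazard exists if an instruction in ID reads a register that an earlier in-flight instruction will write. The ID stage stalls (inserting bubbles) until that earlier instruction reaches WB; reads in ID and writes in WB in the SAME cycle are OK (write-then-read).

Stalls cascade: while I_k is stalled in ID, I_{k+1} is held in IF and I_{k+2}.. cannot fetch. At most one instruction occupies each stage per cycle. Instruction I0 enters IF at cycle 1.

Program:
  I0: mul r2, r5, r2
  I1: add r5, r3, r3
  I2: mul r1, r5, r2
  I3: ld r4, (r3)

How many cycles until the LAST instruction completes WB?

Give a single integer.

I0 mul r2 <- r5,r2: IF@1 ID@2 stall=0 (-) EX@3 MEM@4 WB@5
I1 add r5 <- r3,r3: IF@2 ID@3 stall=0 (-) EX@4 MEM@5 WB@6
I2 mul r1 <- r5,r2: IF@3 ID@4 stall=2 (RAW on I1.r5 (WB@6)) EX@7 MEM@8 WB@9
I3 ld r4 <- r3: IF@4 ID@7 stall=0 (-) EX@8 MEM@9 WB@10

Answer: 10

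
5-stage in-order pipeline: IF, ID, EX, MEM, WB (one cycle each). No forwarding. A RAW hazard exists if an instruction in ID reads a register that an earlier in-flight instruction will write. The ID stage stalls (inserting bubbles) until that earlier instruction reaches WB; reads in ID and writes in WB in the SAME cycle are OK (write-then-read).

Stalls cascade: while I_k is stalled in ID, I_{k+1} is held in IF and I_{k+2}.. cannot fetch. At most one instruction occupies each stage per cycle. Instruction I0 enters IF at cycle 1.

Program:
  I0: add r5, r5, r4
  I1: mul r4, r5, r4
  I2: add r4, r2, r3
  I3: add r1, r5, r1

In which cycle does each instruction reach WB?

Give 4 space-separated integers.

Answer: 5 8 9 10

Derivation:
I0 add r5 <- r5,r4: IF@1 ID@2 stall=0 (-) EX@3 MEM@4 WB@5
I1 mul r4 <- r5,r4: IF@2 ID@3 stall=2 (RAW on I0.r5 (WB@5)) EX@6 MEM@7 WB@8
I2 add r4 <- r2,r3: IF@3 ID@6 stall=0 (-) EX@7 MEM@8 WB@9
I3 add r1 <- r5,r1: IF@6 ID@7 stall=0 (-) EX@8 MEM@9 WB@10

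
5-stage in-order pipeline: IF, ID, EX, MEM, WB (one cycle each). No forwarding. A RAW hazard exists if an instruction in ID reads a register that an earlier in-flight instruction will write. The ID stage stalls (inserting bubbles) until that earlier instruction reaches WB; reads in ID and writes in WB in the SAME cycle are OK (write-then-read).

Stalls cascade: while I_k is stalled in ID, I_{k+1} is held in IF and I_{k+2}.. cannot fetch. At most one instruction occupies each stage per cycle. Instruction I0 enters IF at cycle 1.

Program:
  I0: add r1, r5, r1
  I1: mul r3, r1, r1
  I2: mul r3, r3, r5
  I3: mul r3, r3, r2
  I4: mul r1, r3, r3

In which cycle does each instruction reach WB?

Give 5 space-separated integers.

Answer: 5 8 11 14 17

Derivation:
I0 add r1 <- r5,r1: IF@1 ID@2 stall=0 (-) EX@3 MEM@4 WB@5
I1 mul r3 <- r1,r1: IF@2 ID@3 stall=2 (RAW on I0.r1 (WB@5)) EX@6 MEM@7 WB@8
I2 mul r3 <- r3,r5: IF@3 ID@6 stall=2 (RAW on I1.r3 (WB@8)) EX@9 MEM@10 WB@11
I3 mul r3 <- r3,r2: IF@6 ID@9 stall=2 (RAW on I2.r3 (WB@11)) EX@12 MEM@13 WB@14
I4 mul r1 <- r3,r3: IF@9 ID@12 stall=2 (RAW on I3.r3 (WB@14)) EX@15 MEM@16 WB@17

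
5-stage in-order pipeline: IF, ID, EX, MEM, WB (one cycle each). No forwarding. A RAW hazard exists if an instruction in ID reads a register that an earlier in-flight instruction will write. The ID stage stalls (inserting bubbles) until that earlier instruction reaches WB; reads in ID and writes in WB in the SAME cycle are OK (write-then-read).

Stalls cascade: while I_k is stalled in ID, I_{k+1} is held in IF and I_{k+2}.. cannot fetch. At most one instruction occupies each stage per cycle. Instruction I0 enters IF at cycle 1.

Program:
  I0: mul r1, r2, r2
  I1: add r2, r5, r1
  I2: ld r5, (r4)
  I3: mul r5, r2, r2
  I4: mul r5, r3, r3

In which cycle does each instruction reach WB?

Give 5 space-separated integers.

Answer: 5 8 9 11 12

Derivation:
I0 mul r1 <- r2,r2: IF@1 ID@2 stall=0 (-) EX@3 MEM@4 WB@5
I1 add r2 <- r5,r1: IF@2 ID@3 stall=2 (RAW on I0.r1 (WB@5)) EX@6 MEM@7 WB@8
I2 ld r5 <- r4: IF@3 ID@6 stall=0 (-) EX@7 MEM@8 WB@9
I3 mul r5 <- r2,r2: IF@6 ID@7 stall=1 (RAW on I1.r2 (WB@8)) EX@9 MEM@10 WB@11
I4 mul r5 <- r3,r3: IF@7 ID@9 stall=0 (-) EX@10 MEM@11 WB@12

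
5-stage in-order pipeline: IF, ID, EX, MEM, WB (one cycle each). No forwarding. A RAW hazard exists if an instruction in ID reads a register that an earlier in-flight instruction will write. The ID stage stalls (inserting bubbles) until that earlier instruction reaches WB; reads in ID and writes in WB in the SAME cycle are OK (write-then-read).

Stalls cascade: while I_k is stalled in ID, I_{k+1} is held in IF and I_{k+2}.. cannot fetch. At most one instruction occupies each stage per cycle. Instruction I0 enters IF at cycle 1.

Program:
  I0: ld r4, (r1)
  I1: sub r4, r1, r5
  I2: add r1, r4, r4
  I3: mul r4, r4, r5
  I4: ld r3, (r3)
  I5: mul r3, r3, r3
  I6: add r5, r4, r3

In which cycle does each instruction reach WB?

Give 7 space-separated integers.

Answer: 5 6 9 10 11 14 17

Derivation:
I0 ld r4 <- r1: IF@1 ID@2 stall=0 (-) EX@3 MEM@4 WB@5
I1 sub r4 <- r1,r5: IF@2 ID@3 stall=0 (-) EX@4 MEM@5 WB@6
I2 add r1 <- r4,r4: IF@3 ID@4 stall=2 (RAW on I1.r4 (WB@6)) EX@7 MEM@8 WB@9
I3 mul r4 <- r4,r5: IF@4 ID@7 stall=0 (-) EX@8 MEM@9 WB@10
I4 ld r3 <- r3: IF@7 ID@8 stall=0 (-) EX@9 MEM@10 WB@11
I5 mul r3 <- r3,r3: IF@8 ID@9 stall=2 (RAW on I4.r3 (WB@11)) EX@12 MEM@13 WB@14
I6 add r5 <- r4,r3: IF@9 ID@12 stall=2 (RAW on I5.r3 (WB@14)) EX@15 MEM@16 WB@17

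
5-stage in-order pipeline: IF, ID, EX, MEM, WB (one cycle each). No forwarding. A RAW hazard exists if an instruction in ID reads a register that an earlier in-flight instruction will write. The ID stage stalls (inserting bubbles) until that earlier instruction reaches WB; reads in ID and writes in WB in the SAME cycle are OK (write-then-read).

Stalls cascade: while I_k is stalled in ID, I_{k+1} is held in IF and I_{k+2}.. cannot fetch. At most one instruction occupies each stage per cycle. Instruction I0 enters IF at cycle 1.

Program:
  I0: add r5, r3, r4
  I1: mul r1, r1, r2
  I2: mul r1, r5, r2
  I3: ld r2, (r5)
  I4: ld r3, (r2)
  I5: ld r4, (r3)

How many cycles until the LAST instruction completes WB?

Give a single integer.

I0 add r5 <- r3,r4: IF@1 ID@2 stall=0 (-) EX@3 MEM@4 WB@5
I1 mul r1 <- r1,r2: IF@2 ID@3 stall=0 (-) EX@4 MEM@5 WB@6
I2 mul r1 <- r5,r2: IF@3 ID@4 stall=1 (RAW on I0.r5 (WB@5)) EX@6 MEM@7 WB@8
I3 ld r2 <- r5: IF@4 ID@6 stall=0 (-) EX@7 MEM@8 WB@9
I4 ld r3 <- r2: IF@6 ID@7 stall=2 (RAW on I3.r2 (WB@9)) EX@10 MEM@11 WB@12
I5 ld r4 <- r3: IF@7 ID@10 stall=2 (RAW on I4.r3 (WB@12)) EX@13 MEM@14 WB@15

Answer: 15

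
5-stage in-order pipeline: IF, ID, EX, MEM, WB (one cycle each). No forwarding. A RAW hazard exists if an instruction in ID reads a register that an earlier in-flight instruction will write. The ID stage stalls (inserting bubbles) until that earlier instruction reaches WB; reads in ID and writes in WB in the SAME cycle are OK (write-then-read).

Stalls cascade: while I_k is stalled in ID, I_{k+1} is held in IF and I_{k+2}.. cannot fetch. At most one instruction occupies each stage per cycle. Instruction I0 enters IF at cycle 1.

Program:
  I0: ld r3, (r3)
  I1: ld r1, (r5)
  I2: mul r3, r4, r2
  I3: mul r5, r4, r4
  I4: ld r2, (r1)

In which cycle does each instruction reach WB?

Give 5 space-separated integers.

I0 ld r3 <- r3: IF@1 ID@2 stall=0 (-) EX@3 MEM@4 WB@5
I1 ld r1 <- r5: IF@2 ID@3 stall=0 (-) EX@4 MEM@5 WB@6
I2 mul r3 <- r4,r2: IF@3 ID@4 stall=0 (-) EX@5 MEM@6 WB@7
I3 mul r5 <- r4,r4: IF@4 ID@5 stall=0 (-) EX@6 MEM@7 WB@8
I4 ld r2 <- r1: IF@5 ID@6 stall=0 (-) EX@7 MEM@8 WB@9

Answer: 5 6 7 8 9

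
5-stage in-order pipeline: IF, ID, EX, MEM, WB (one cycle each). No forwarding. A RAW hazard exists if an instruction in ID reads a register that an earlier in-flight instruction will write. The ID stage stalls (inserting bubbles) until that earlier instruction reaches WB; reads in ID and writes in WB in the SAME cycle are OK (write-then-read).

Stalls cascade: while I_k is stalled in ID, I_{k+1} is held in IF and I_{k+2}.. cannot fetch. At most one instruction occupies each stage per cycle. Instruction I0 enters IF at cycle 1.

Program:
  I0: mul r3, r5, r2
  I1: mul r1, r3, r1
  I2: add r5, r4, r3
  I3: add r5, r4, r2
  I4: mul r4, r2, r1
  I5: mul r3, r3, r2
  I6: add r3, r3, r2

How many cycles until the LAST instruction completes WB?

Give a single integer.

I0 mul r3 <- r5,r2: IF@1 ID@2 stall=0 (-) EX@3 MEM@4 WB@5
I1 mul r1 <- r3,r1: IF@2 ID@3 stall=2 (RAW on I0.r3 (WB@5)) EX@6 MEM@7 WB@8
I2 add r5 <- r4,r3: IF@3 ID@6 stall=0 (-) EX@7 MEM@8 WB@9
I3 add r5 <- r4,r2: IF@6 ID@7 stall=0 (-) EX@8 MEM@9 WB@10
I4 mul r4 <- r2,r1: IF@7 ID@8 stall=0 (-) EX@9 MEM@10 WB@11
I5 mul r3 <- r3,r2: IF@8 ID@9 stall=0 (-) EX@10 MEM@11 WB@12
I6 add r3 <- r3,r2: IF@9 ID@10 stall=2 (RAW on I5.r3 (WB@12)) EX@13 MEM@14 WB@15

Answer: 15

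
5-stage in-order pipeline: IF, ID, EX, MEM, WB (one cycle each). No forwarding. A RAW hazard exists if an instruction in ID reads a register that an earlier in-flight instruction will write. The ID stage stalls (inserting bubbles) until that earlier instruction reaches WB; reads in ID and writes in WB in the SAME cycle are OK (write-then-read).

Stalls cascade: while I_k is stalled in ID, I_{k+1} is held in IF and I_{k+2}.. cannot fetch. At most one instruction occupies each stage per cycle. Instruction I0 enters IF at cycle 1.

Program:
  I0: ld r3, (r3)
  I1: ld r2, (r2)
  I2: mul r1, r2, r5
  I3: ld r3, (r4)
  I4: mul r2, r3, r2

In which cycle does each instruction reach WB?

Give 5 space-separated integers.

Answer: 5 6 9 10 13

Derivation:
I0 ld r3 <- r3: IF@1 ID@2 stall=0 (-) EX@3 MEM@4 WB@5
I1 ld r2 <- r2: IF@2 ID@3 stall=0 (-) EX@4 MEM@5 WB@6
I2 mul r1 <- r2,r5: IF@3 ID@4 stall=2 (RAW on I1.r2 (WB@6)) EX@7 MEM@8 WB@9
I3 ld r3 <- r4: IF@4 ID@7 stall=0 (-) EX@8 MEM@9 WB@10
I4 mul r2 <- r3,r2: IF@7 ID@8 stall=2 (RAW on I3.r3 (WB@10)) EX@11 MEM@12 WB@13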